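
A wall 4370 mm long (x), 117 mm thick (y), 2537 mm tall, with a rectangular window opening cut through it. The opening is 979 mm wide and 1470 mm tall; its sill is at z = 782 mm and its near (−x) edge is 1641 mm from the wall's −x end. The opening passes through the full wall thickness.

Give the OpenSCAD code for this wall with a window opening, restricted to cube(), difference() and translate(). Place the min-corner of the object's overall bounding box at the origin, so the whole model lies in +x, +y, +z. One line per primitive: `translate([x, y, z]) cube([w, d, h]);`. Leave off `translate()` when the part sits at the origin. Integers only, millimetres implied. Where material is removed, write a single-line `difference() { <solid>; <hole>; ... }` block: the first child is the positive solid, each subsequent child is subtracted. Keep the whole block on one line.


difference() { cube([4370, 117, 2537]); translate([1641, 0, 782]) cube([979, 117, 1470]); }


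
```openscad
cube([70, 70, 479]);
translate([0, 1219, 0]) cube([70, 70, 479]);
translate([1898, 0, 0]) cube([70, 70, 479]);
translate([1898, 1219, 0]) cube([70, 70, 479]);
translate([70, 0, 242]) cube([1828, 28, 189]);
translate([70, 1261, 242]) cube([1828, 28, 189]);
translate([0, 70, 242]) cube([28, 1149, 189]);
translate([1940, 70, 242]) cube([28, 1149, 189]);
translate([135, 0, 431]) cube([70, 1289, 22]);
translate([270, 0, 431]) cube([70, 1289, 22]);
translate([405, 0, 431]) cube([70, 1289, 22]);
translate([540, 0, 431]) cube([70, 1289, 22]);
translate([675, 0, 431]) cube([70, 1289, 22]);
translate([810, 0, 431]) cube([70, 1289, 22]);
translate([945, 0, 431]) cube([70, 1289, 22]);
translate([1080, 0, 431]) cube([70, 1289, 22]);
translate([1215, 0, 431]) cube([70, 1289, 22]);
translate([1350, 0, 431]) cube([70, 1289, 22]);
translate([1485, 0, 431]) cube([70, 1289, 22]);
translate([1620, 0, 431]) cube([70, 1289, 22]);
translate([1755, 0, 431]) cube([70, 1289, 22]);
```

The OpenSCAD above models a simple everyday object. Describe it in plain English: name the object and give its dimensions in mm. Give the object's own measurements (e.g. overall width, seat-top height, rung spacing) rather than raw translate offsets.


A bed frame 1968 mm long (x) by 1289 mm wide (y). Four 70×70 mm corner posts, 479 mm tall, at the corners of the footprint. Four rails of 28 mm thickness and 189 mm height run between adjacent posts with their undersides at z = 242 mm, their outer faces flush with the outside of the frame (the two x-running rails run between the posts' inner faces; the two y-running rails run between the posts' inner faces). 13 slats, each 70 mm wide (x) and 22 mm thick, lie across the top of the two x-running rails, running the full 1289 mm width of the frame in y; along x they sit between the end posts with a 65 mm gap after the −x posts and between neighbouring slats, leaving 73 mm before the +x posts.


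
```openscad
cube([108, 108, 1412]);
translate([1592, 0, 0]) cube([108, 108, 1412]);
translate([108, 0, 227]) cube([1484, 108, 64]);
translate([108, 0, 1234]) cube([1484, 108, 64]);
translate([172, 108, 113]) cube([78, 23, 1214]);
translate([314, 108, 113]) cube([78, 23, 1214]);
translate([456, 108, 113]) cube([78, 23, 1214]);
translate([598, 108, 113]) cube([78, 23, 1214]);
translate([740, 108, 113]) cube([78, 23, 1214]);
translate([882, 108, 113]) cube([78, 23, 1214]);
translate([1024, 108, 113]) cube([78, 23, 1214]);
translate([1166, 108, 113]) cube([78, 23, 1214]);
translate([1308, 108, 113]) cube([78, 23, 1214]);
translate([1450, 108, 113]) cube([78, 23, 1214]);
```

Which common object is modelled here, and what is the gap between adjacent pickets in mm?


A fence section. The picket gap is 64 mm.

Two posts, two rails, 10 pickets — a fence section. Span 1484 mm holds 10 pickets of 78 mm with 11 equal gaps: ⌊(1484 − 10·78) / 11⌋ = 64 mm.


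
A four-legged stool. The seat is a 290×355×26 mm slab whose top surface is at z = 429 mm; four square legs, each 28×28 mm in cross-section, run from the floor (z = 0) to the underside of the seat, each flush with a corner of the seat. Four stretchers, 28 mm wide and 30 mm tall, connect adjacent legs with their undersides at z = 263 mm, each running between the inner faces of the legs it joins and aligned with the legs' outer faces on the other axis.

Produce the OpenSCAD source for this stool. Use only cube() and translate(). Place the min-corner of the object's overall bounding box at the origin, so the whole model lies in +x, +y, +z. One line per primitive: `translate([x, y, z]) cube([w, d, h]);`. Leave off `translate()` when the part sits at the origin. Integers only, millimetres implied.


translate([0, 0, 403]) cube([290, 355, 26]);
cube([28, 28, 403]);
translate([262, 0, 0]) cube([28, 28, 403]);
translate([0, 327, 0]) cube([28, 28, 403]);
translate([262, 327, 0]) cube([28, 28, 403]);
translate([28, 0, 263]) cube([234, 28, 30]);
translate([28, 327, 263]) cube([234, 28, 30]);
translate([0, 28, 263]) cube([28, 299, 30]);
translate([262, 28, 263]) cube([28, 299, 30]);


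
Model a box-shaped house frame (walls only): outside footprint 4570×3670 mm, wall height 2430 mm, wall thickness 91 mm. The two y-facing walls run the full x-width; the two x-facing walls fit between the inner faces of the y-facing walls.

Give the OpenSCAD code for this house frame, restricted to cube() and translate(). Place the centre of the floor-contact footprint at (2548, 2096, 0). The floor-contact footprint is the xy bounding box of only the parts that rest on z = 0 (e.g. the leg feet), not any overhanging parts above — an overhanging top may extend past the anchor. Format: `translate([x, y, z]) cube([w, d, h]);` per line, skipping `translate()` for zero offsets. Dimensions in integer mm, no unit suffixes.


translate([263, 261, 0]) cube([4570, 91, 2430]);
translate([263, 3840, 0]) cube([4570, 91, 2430]);
translate([263, 352, 0]) cube([91, 3488, 2430]);
translate([4742, 352, 0]) cube([91, 3488, 2430]);


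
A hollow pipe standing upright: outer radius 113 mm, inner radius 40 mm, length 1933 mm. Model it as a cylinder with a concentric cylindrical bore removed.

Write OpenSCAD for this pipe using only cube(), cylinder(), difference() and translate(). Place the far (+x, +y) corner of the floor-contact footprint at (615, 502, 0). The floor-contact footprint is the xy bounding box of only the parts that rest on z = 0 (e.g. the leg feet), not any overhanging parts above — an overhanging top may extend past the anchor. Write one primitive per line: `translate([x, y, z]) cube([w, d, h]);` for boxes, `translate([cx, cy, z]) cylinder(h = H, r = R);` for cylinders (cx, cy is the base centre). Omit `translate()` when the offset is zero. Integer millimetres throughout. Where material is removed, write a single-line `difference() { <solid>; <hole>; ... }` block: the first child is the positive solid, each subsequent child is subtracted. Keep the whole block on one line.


difference() { translate([502, 389, 0]) cylinder(h = 1933, r = 113); translate([502, 389, 0]) cylinder(h = 1933, r = 40); }


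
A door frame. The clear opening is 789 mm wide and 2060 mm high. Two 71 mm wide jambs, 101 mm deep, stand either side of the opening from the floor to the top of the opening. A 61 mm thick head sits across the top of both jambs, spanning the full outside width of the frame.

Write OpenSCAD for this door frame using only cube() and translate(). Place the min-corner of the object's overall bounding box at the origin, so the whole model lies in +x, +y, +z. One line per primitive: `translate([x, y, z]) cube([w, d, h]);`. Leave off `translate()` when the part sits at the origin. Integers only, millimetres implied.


cube([71, 101, 2060]);
translate([860, 0, 0]) cube([71, 101, 2060]);
translate([0, 0, 2060]) cube([931, 101, 61]);


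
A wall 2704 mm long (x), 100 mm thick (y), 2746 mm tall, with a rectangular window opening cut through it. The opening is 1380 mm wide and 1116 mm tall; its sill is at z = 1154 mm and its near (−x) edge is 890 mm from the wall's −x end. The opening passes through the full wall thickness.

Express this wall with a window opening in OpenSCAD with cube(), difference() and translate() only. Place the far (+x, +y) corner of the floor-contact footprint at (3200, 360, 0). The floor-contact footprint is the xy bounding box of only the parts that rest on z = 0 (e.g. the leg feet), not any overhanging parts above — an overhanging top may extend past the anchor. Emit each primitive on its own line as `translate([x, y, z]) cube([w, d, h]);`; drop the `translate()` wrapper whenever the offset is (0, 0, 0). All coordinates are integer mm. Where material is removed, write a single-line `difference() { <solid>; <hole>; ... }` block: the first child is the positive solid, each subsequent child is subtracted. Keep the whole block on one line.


difference() { translate([496, 260, 0]) cube([2704, 100, 2746]); translate([1386, 260, 1154]) cube([1380, 100, 1116]); }


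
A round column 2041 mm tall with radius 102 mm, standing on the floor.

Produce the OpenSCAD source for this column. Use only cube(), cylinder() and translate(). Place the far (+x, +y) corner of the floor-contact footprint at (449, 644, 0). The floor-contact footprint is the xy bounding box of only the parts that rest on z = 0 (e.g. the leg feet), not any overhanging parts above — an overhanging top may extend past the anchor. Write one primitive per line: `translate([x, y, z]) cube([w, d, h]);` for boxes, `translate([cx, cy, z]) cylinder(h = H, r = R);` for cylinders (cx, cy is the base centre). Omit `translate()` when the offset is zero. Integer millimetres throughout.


translate([347, 542, 0]) cylinder(h = 2041, r = 102);


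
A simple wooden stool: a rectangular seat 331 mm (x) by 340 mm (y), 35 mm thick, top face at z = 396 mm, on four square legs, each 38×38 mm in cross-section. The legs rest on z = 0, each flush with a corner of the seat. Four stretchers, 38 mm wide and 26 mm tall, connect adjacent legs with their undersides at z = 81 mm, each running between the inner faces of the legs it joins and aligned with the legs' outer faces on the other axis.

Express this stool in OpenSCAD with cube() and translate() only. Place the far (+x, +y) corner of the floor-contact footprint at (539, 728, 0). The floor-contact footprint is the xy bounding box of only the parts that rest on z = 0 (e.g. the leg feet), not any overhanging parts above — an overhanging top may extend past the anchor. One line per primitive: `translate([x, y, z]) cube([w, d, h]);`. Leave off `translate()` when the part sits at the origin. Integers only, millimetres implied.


translate([208, 388, 361]) cube([331, 340, 35]);
translate([208, 388, 0]) cube([38, 38, 361]);
translate([501, 388, 0]) cube([38, 38, 361]);
translate([208, 690, 0]) cube([38, 38, 361]);
translate([501, 690, 0]) cube([38, 38, 361]);
translate([246, 388, 81]) cube([255, 38, 26]);
translate([246, 690, 81]) cube([255, 38, 26]);
translate([208, 426, 81]) cube([38, 264, 26]);
translate([501, 426, 81]) cube([38, 264, 26]);


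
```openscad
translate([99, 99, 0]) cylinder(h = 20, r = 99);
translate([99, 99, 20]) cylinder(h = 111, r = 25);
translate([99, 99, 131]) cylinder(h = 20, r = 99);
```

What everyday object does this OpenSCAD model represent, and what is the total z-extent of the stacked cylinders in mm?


A spool. The overall height is 151 mm.

Three coaxial cylinders, large–small–large — a spool. Two 20 mm flanges and a 111 mm core give 20 + 111 + 20 = 151 mm.


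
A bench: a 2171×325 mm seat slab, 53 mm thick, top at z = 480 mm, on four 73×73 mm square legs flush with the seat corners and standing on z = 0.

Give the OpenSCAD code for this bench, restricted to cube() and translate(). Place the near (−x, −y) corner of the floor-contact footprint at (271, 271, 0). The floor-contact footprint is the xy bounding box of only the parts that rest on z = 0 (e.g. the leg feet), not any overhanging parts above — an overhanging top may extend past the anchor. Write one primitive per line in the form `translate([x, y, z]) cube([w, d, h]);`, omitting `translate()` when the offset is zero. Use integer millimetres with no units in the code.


translate([271, 271, 427]) cube([2171, 325, 53]);
translate([271, 271, 0]) cube([73, 73, 427]);
translate([271, 523, 0]) cube([73, 73, 427]);
translate([2369, 271, 0]) cube([73, 73, 427]);
translate([2369, 523, 0]) cube([73, 73, 427]);


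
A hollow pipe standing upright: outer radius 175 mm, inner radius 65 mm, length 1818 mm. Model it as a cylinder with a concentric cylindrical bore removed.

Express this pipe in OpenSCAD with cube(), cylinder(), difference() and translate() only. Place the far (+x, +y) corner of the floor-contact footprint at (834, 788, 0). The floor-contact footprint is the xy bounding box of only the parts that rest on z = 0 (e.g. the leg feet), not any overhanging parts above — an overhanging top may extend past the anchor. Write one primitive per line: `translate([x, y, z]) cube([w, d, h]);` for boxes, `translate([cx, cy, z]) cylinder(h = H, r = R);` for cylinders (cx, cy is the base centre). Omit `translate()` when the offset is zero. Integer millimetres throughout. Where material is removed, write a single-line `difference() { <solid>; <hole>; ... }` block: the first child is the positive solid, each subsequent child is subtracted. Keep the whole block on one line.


difference() { translate([659, 613, 0]) cylinder(h = 1818, r = 175); translate([659, 613, 0]) cylinder(h = 1818, r = 65); }


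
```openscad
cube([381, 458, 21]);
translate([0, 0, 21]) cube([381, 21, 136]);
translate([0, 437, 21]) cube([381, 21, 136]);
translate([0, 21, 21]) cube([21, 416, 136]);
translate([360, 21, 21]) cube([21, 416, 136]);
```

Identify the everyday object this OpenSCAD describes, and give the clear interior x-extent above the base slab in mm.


An open box. The internal width is 339 mm.

A 381×458 base slab with four walls standing on it — an open box. The base is 381 mm wide and the walls are 21 mm thick, so the internal width is 381 − 2 × 21 = 339 mm.


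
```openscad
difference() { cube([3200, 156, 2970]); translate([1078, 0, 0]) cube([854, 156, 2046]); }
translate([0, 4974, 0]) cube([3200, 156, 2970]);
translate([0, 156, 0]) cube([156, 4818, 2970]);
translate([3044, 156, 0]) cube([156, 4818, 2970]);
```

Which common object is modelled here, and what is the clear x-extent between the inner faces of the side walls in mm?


A single room. The interior width is 2888 mm.

Four walls enclosing a rectangle with a door in the front wall — a room. Outside width 3200 minus two 156 mm walls gives 2888 mm.


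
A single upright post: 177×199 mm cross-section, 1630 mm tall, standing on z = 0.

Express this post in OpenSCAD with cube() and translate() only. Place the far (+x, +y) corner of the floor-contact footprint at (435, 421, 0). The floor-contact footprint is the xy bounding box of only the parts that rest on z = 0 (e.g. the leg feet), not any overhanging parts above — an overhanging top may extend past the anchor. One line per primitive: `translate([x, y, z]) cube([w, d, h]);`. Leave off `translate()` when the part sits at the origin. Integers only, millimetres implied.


translate([258, 222, 0]) cube([177, 199, 1630]);


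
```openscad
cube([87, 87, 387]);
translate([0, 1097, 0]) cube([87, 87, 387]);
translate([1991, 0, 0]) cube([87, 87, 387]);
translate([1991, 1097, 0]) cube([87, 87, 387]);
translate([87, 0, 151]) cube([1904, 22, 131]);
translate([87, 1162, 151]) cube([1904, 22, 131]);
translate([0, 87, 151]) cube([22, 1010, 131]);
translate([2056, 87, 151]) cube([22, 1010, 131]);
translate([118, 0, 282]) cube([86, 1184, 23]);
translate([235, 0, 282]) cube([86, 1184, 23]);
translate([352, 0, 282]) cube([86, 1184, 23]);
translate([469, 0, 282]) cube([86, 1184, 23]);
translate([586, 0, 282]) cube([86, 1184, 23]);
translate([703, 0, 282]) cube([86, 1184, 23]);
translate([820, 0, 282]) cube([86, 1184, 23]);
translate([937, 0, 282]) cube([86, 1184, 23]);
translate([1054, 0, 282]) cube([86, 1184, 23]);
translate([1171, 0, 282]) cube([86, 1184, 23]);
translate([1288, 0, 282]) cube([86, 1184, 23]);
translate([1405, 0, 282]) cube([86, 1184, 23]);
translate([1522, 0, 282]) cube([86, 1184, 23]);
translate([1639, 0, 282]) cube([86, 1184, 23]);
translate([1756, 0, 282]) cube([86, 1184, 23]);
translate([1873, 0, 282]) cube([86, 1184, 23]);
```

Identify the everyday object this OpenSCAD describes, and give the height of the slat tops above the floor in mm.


A bed frame. The slat-top height is 305 mm.

Four posts, four rails, and a row of slats — a bed frame. Slats sit on the rails at z = 151 + 131 = 282; with slat thickness 23, the top is 305 mm.


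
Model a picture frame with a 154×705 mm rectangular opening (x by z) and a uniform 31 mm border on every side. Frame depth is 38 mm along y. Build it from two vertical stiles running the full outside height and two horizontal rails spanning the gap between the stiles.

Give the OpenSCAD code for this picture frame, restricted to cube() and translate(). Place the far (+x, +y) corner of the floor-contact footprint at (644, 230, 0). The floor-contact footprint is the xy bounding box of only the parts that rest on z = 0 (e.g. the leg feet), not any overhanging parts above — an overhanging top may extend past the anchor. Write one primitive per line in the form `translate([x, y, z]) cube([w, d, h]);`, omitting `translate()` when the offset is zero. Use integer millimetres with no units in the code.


translate([428, 192, 0]) cube([31, 38, 767]);
translate([613, 192, 0]) cube([31, 38, 767]);
translate([459, 192, 0]) cube([154, 38, 31]);
translate([459, 192, 736]) cube([154, 38, 31]);


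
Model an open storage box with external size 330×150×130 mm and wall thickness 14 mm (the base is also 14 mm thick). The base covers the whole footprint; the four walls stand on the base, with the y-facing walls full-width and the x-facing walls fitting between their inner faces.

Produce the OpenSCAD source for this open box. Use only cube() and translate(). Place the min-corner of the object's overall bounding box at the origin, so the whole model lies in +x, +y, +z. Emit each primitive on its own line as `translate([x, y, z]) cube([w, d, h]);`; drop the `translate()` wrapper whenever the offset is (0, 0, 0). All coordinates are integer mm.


cube([330, 150, 14]);
translate([0, 0, 14]) cube([330, 14, 116]);
translate([0, 136, 14]) cube([330, 14, 116]);
translate([0, 14, 14]) cube([14, 122, 116]);
translate([316, 14, 14]) cube([14, 122, 116]);


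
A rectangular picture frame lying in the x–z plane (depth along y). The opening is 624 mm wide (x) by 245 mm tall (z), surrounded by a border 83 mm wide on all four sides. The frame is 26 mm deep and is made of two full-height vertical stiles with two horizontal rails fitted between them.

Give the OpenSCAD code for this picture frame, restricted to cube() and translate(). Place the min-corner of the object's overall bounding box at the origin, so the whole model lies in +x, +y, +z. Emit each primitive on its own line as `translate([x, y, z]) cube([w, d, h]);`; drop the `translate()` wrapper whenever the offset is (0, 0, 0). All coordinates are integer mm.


cube([83, 26, 411]);
translate([707, 0, 0]) cube([83, 26, 411]);
translate([83, 0, 0]) cube([624, 26, 83]);
translate([83, 0, 328]) cube([624, 26, 83]);


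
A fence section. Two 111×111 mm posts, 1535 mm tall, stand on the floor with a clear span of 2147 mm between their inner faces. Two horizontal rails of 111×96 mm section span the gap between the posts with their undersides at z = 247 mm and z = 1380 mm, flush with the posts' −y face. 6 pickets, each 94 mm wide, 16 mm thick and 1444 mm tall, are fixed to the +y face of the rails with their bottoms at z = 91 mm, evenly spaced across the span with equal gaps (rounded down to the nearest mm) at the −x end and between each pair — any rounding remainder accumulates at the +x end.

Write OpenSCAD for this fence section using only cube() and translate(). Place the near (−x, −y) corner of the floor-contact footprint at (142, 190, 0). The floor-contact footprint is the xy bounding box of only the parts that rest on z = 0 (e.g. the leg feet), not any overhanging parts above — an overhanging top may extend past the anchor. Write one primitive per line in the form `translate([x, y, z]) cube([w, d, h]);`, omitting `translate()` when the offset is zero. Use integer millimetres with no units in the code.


translate([142, 190, 0]) cube([111, 111, 1535]);
translate([2400, 190, 0]) cube([111, 111, 1535]);
translate([253, 190, 247]) cube([2147, 111, 96]);
translate([253, 190, 1380]) cube([2147, 111, 96]);
translate([479, 301, 91]) cube([94, 16, 1444]);
translate([799, 301, 91]) cube([94, 16, 1444]);
translate([1119, 301, 91]) cube([94, 16, 1444]);
translate([1439, 301, 91]) cube([94, 16, 1444]);
translate([1759, 301, 91]) cube([94, 16, 1444]);
translate([2079, 301, 91]) cube([94, 16, 1444]);


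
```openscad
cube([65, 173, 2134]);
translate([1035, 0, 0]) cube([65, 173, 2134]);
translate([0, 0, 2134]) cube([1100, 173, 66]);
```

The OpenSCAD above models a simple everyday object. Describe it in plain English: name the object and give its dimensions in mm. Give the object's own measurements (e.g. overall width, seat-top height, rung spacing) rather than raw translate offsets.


A door frame. The clear opening is 970 mm wide and 2134 mm high. Two 65 mm wide jambs, 173 mm deep, stand either side of the opening from the floor to the top of the opening. A 66 mm thick head sits across the top of both jambs, spanning the full outside width of the frame.


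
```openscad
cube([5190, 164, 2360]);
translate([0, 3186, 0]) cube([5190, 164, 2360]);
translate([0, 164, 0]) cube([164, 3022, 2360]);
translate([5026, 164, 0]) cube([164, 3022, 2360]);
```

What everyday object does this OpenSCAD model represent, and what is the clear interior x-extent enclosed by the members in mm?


A house (or room) frame. The interior width is 4862 mm.

Four 2360 mm walls enclosing a rectangle with no floor or roof — a room or house frame. Outside width is 5190 mm and wall thickness is 164 mm, so the interior width is 5190 − 2 × 164 = 4862 mm.


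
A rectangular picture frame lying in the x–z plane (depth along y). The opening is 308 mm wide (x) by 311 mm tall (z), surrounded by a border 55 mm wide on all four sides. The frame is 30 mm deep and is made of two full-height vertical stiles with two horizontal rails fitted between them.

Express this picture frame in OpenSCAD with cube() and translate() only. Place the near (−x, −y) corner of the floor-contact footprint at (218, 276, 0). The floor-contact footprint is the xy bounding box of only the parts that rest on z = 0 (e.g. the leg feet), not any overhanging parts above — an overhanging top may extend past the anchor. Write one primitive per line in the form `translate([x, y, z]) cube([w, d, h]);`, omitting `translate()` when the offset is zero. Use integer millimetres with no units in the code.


translate([218, 276, 0]) cube([55, 30, 421]);
translate([581, 276, 0]) cube([55, 30, 421]);
translate([273, 276, 0]) cube([308, 30, 55]);
translate([273, 276, 366]) cube([308, 30, 55]);


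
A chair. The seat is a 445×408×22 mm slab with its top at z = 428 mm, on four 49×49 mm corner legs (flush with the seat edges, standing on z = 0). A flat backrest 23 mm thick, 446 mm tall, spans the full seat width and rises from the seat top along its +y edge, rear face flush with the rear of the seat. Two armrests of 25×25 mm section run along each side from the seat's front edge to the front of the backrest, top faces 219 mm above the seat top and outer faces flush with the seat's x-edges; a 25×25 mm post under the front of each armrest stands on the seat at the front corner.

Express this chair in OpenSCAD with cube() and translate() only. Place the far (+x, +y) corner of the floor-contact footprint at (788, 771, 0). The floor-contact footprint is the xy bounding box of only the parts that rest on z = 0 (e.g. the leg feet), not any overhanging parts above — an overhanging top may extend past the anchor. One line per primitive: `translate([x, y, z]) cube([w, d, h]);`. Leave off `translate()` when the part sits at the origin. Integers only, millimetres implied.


// leg_h = 428 - 22 = 406
// arm post h = 219 - 25 = 194
translate([343, 363, 406]) cube([445, 408, 22]);
translate([343, 363, 0]) cube([49, 49, 406]);
translate([739, 363, 0]) cube([49, 49, 406]);
translate([343, 722, 0]) cube([49, 49, 406]);
translate([739, 722, 0]) cube([49, 49, 406]);
translate([343, 748, 428]) cube([445, 23, 446]);
translate([343, 363, 622]) cube([25, 385, 25]);
translate([763, 363, 622]) cube([25, 385, 25]);
translate([343, 363, 428]) cube([25, 25, 194]);
translate([763, 363, 428]) cube([25, 25, 194]);


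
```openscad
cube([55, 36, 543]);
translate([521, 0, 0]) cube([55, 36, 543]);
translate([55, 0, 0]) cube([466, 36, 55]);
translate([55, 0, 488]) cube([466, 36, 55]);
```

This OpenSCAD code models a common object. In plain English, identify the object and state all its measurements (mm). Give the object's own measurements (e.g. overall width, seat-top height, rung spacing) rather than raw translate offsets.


A rectangular picture frame lying in the x–z plane (depth along y). The opening is 466 mm wide (x) by 433 mm tall (z), surrounded by a border 55 mm wide on all four sides. The frame is 36 mm deep and is made of two full-height vertical stiles with two horizontal rails fitted between them.


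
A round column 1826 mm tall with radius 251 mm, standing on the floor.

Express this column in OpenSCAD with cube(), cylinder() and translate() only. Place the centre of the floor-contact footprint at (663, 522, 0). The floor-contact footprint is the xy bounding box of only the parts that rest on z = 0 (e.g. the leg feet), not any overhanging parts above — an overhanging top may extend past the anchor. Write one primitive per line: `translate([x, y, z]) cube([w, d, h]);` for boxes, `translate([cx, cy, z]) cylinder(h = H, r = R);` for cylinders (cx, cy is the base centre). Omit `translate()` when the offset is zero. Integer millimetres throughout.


translate([663, 522, 0]) cylinder(h = 1826, r = 251);


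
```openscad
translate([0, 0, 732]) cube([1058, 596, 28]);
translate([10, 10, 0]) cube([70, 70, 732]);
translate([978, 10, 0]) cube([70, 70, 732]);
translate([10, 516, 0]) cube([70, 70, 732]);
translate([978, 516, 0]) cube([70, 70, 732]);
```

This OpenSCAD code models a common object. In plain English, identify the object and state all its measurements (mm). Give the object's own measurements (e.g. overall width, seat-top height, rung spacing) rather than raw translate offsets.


A rectangular dining table. The top is 1058×596×28 mm with its upper surface at z = 760 mm. It stands on four 70×70 mm square legs, each inset 10 mm from the nearest pair of top edges, running from the floor to the underside of the top.


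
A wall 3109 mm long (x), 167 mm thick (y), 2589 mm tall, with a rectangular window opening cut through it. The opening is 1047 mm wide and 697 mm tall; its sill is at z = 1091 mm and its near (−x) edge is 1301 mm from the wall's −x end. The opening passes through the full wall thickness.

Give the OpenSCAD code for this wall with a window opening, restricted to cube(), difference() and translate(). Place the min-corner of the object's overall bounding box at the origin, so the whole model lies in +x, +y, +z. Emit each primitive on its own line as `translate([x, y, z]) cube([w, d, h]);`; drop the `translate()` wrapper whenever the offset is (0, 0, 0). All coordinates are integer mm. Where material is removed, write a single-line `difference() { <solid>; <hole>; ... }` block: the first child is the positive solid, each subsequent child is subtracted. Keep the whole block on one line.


difference() { cube([3109, 167, 2589]); translate([1301, 0, 1091]) cube([1047, 167, 697]); }


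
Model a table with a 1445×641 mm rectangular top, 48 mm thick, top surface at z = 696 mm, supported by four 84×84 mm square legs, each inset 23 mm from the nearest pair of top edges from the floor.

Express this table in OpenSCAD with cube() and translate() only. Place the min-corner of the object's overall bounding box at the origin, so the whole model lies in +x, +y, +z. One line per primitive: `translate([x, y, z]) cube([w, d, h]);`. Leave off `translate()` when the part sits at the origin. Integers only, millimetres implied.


translate([0, 0, 648]) cube([1445, 641, 48]);
translate([23, 23, 0]) cube([84, 84, 648]);
translate([1338, 23, 0]) cube([84, 84, 648]);
translate([23, 534, 0]) cube([84, 84, 648]);
translate([1338, 534, 0]) cube([84, 84, 648]);


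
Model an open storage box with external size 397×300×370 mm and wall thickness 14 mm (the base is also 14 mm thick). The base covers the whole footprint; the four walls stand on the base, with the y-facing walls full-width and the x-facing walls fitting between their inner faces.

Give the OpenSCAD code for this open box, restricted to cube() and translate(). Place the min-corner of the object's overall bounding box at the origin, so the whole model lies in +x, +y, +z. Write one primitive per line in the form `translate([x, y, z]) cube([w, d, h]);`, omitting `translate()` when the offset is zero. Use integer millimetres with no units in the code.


cube([397, 300, 14]);
translate([0, 0, 14]) cube([397, 14, 356]);
translate([0, 286, 14]) cube([397, 14, 356]);
translate([0, 14, 14]) cube([14, 272, 356]);
translate([383, 14, 14]) cube([14, 272, 356]);


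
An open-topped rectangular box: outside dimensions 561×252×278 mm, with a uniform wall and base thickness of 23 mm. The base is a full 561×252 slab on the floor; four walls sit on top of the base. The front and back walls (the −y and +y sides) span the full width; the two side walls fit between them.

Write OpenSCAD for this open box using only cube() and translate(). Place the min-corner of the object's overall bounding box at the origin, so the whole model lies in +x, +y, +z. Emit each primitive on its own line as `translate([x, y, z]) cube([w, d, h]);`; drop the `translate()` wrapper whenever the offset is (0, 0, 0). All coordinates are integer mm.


cube([561, 252, 23]);
translate([0, 0, 23]) cube([561, 23, 255]);
translate([0, 229, 23]) cube([561, 23, 255]);
translate([0, 23, 23]) cube([23, 206, 255]);
translate([538, 23, 23]) cube([23, 206, 255]);


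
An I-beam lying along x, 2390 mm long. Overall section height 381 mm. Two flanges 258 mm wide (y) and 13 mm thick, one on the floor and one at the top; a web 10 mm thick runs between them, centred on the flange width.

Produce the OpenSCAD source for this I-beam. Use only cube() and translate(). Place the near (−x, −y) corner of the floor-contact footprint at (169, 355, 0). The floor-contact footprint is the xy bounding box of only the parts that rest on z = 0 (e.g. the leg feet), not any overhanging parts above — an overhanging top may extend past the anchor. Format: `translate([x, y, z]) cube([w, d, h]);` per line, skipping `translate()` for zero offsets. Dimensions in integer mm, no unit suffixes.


translate([169, 355, 0]) cube([2390, 258, 13]);
translate([169, 479, 13]) cube([2390, 10, 355]);
translate([169, 355, 368]) cube([2390, 258, 13]);


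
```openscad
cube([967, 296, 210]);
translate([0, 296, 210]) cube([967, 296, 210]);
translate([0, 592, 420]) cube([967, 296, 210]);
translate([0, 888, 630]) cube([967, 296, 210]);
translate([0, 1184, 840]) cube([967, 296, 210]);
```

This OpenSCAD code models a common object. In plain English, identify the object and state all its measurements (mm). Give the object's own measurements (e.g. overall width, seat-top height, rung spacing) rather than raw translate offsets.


A straight staircase of 5 solid steps. Each step is 967 mm wide (x), 296 mm deep (y, the going) and 210 mm tall (the rise). The first step rests on the floor; each subsequent step sits one going further in +y and one rise higher in +z, directly behind and above the previous step with no overlap.


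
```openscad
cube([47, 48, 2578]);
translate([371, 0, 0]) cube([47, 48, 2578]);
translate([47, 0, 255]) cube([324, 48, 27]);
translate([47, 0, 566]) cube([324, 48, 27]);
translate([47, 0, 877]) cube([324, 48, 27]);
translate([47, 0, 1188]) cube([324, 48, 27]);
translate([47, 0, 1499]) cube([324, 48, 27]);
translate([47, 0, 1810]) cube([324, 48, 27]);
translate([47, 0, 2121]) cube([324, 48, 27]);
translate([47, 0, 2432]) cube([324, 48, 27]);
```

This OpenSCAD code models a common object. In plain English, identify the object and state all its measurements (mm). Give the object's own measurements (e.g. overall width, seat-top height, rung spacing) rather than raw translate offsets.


A straight ladder. Two 47×48 mm vertical rails, 2578 mm tall, stand 418 mm apart (outside-to-outside) with their front faces coplanar on the −y side. 8 rungs, each 48 mm deep and 27 mm tall, span between the inner faces of the rails, front faces flush with the rails. The lowest rung's underside is at z = 255 mm and rungs are spaced 311 mm apart (underside to underside).


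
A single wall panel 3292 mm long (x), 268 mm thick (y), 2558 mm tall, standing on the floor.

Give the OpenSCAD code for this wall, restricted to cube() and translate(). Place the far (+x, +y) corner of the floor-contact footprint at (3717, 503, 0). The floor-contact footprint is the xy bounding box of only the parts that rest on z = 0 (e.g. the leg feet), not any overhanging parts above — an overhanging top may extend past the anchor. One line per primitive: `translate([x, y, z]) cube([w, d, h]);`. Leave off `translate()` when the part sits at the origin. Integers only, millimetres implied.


translate([425, 235, 0]) cube([3292, 268, 2558]);


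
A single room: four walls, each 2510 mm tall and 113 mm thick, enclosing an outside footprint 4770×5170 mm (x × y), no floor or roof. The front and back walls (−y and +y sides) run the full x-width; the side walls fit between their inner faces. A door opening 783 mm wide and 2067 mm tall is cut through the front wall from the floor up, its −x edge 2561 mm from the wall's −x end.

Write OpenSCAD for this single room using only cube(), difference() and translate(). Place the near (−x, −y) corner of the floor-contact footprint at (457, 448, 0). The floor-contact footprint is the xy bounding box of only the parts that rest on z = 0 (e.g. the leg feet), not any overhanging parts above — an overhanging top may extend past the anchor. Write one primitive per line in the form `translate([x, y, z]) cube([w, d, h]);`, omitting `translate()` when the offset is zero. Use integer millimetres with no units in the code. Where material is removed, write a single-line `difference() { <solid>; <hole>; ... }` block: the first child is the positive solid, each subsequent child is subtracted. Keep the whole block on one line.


difference() { translate([457, 448, 0]) cube([4770, 113, 2510]); translate([3018, 448, 0]) cube([783, 113, 2067]); }
translate([457, 5505, 0]) cube([4770, 113, 2510]);
translate([457, 561, 0]) cube([113, 4944, 2510]);
translate([5114, 561, 0]) cube([113, 4944, 2510]);


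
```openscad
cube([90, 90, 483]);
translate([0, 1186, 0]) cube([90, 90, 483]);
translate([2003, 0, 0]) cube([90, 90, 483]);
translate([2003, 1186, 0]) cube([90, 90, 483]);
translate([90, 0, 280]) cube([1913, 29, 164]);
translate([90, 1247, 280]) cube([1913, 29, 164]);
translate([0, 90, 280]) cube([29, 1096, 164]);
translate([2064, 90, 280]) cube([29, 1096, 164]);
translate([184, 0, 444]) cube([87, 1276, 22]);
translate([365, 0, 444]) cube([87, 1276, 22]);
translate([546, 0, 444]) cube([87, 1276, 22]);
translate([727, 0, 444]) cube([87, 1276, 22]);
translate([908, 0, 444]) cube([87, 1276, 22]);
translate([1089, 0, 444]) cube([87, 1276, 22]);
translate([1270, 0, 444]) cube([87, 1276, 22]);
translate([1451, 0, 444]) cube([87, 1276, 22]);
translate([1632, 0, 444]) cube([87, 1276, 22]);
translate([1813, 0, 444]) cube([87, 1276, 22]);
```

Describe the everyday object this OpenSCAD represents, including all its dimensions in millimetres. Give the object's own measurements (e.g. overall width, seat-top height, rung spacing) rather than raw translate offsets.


A bed frame 2093 mm long (x) by 1276 mm wide (y). Four 90×90 mm corner posts, 483 mm tall, at the corners of the footprint. Four rails of 29 mm thickness and 164 mm height run between adjacent posts with their undersides at z = 280 mm, their outer faces flush with the outside of the frame (the two x-running rails run between the posts' inner faces; the two y-running rails run between the posts' inner faces). 10 slats, each 87 mm wide (x) and 22 mm thick, lie across the top of the two x-running rails, running the full 1276 mm width of the frame in y; along x they sit between the end posts with a 94 mm gap after the −x posts and between neighbouring slats, leaving 103 mm before the +x posts.


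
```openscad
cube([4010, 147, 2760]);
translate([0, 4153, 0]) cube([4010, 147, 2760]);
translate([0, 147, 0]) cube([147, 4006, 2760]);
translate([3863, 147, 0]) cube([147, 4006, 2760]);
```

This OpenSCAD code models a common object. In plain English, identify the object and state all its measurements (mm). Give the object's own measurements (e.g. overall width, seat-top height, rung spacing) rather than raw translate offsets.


The wall frame of a small rectangular building: four walls, each 2760 mm tall and 147 mm thick, enclosing a footprint 4010 mm (x) by 4300 mm (y) outside-to-outside, with no floor or roof. The front and back walls (the −y and +y sides) span the full width; the two side walls fit between them.


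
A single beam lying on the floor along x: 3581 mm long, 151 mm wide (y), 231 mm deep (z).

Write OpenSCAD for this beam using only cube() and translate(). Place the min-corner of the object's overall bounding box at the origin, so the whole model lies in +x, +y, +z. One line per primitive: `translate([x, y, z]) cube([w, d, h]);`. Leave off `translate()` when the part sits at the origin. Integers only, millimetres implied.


cube([3581, 151, 231]);


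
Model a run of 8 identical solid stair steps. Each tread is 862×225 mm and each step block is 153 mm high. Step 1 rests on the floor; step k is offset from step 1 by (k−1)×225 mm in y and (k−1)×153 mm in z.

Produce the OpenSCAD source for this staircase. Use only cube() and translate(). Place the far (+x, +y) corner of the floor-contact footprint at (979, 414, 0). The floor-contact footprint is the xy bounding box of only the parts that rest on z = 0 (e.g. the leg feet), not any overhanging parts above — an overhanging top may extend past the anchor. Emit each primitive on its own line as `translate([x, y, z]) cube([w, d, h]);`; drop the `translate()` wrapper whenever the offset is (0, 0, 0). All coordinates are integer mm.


translate([117, 189, 0]) cube([862, 225, 153]);
translate([117, 414, 153]) cube([862, 225, 153]);
translate([117, 639, 306]) cube([862, 225, 153]);
translate([117, 864, 459]) cube([862, 225, 153]);
translate([117, 1089, 612]) cube([862, 225, 153]);
translate([117, 1314, 765]) cube([862, 225, 153]);
translate([117, 1539, 918]) cube([862, 225, 153]);
translate([117, 1764, 1071]) cube([862, 225, 153]);


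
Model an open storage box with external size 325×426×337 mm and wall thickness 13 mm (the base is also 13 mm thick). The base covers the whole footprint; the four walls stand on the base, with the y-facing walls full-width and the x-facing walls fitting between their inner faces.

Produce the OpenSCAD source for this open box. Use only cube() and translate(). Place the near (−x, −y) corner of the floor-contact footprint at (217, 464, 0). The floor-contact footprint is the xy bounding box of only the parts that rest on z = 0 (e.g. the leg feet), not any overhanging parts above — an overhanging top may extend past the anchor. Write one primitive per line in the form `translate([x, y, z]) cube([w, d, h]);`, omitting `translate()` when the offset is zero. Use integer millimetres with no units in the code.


translate([217, 464, 0]) cube([325, 426, 13]);
translate([217, 464, 13]) cube([325, 13, 324]);
translate([217, 877, 13]) cube([325, 13, 324]);
translate([217, 477, 13]) cube([13, 400, 324]);
translate([529, 477, 13]) cube([13, 400, 324]);
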